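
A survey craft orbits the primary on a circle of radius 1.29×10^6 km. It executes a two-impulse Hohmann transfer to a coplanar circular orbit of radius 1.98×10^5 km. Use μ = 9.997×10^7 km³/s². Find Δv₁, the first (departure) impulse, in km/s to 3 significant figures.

Semi-major axis of the transfer orbit: a_t = (1.290×10^6 + 1.980×10^5)/2 = 7.440×10^5 km.
Circular speed at r = 1.290×10^6 km: v_c = √(μ/r) = 8.803 km/s.
Vis-viva on the transfer ellipse at r = 1.290×10^6 km gives v_t = √[μ(2/r − 1/a_t)] = 4.541 km/s.
Δv₁ = |v_t − v_c| = |4.541 − 8.803| = 4.262 km/s.

Δv₁ = 4.26 km/s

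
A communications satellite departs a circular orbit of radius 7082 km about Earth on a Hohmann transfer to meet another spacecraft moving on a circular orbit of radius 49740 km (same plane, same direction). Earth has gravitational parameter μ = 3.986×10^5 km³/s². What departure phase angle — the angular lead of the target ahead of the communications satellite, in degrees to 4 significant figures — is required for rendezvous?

Transfer-ellipse semi-major axis a_t = (r₁ + r₂)/2 = (7082 + 49740)/2 = 28411 km.
The half-period of the transfer ellipse is t = π√(a_t³/μ) = 23830 s.
Target angular speed ω₂ = √(μ/r₂³) = 5.691×10^-5 rad/s.
Angle swept by the target during transfer: ω₂·t = 1.3562 rad = 77.70°.
Arrival is 180° from departure on the ellipse, so φ = 180° − 77.70° = 102.3°.

φ = 102.3°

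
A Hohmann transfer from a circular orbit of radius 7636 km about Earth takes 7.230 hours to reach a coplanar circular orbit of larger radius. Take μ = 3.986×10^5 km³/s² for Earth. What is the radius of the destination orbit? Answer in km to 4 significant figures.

Transfer time t = 7.230 hours = 26028 s, and t = π√(a_t³/μ).
So a_t = (μ t²/π²)^(1/3) = (3.986×10^5 × (26028)² / π²)^(1/3) = 30133 km.
Since a_t = (r₁ + r₂)/2, r₂ = 2a_t − r₁ = 2×30133 − 7636 = 52630 km.

r₂ = 52630 km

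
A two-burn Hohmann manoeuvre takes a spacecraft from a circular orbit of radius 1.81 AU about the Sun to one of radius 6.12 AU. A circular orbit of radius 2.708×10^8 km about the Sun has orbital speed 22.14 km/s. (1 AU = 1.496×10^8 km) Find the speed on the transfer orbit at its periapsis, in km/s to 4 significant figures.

v = 27.51 km/s

From the circular-orbit relation v² = μ/r at r = 2.708×10^8 km: μ = v²r = (22.14)² × 2.708×10^8 = 1.32741×10^11 km³/s².
In km: r₁ = 1.81 × 1.496×10^8 = 2.70776×10^8 km; r₂ = 6.12 × 1.496×10^8 = 9.15552×10^8 km.
Transfer-ellipse semi-major axis a_t = (r₁ + r₂)/2 = (2.70776×10^8 + 9.15552×10^8)/2 = 5.93164×10^8 km.
At periapsis, r = 2.70776×10^8 km.
From the vis-viva equation, v = √[μ(2/r − 1/a_t)] = 27.51 km/s.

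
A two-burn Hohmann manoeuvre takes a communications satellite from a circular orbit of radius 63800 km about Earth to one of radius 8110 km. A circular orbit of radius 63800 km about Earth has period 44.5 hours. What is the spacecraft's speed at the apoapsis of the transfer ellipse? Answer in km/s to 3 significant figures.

From Kepler's third law T² = 4π²r³/μ at r = 63800 km, T = 44.5 hours = 44.5 × 3600 s = 1.602×10^5 s: μ = 4π²r³/T² = 3.99482×10^5 km³/s².
Transfer-ellipse semi-major axis a_t = (r₁ + r₂)/2 = (63800 + 8110)/2 = 35955 km.
At apoapsis, r = 63800 km.
Vis-viva: v = √[μ(2/r − 1/a_t)] = √[3.99482×10^5 × (2/63800 − 1/35955)] = 1.188 km/s.

v = 1.19 km/s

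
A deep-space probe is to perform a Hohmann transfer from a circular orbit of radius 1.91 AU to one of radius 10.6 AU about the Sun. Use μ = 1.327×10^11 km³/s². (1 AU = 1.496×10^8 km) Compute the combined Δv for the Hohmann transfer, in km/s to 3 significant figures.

In km: r₁ = 1.91 × 1.496×10^8 = 2.85736×10^8 km; r₂ = 10.6 × 1.496×10^8 = 1.58576×10^9 km.
Transfer-ellipse semi-major axis a_t = (r₁ + r₂)/2 = (2.85736×10^8 + 1.58576×10^9)/2 = 9.35748×10^8 km.
At r₁ the circular-orbit speed is v₁ = √(μ/r₁) = 21.550 km/s.
On the transfer ellipse at r₁, vis-viva gives v_p = √[μ(2/r₁ − 1/a_t)] = 28.054 km/s.
First burn Δv₁ = |v_p − v₁| = 6.504 km/s.
At r₂, v₂ = √(μ/r₂) = 9.148 km/s.
Transfer-orbit speed at r₂: v_a = √[μ(2/r₂ − 1/a_t)] = 5.055 km/s.
Second burn Δv₂ = |v₂ − v_a| = 4.093 km/s.
Total Δv = Δv₁ + Δv₂ = 10.60 km/s.

Δv = 10.6 km/s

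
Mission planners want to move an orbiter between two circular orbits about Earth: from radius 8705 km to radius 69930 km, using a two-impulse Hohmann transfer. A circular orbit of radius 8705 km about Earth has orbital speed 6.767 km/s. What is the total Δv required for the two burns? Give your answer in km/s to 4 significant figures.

Δv = 3.522 km/s

From the circular-orbit relation v² = μ/r at r = 8705 km: μ = v²r = (6.767)² × 8705 = 3.98622×10^5 km³/s².
The Hohmann ellipse has a_t = (r₁ + r₂)/2 = 39317.5 km.
At r₁ the circular-orbit speed is v₁ = √(μ/r₁) = 6.767 km/s.
Transfer-orbit speed at r₁ (vis-viva): v_p = √[μ(2/r₁ − 1/a_t)] = 9.025 km/s.
First burn Δv₁ = |v_p − v₁| = 2.258 km/s.
At r₂, v₂ = √(μ/r₂) = 2.3875 km/s.
Transfer-orbit speed at r₂: v_a = √[μ(2/r₂ − 1/a_t)] = 1.1234 km/s.
Second burn Δv₂ = |v₂ − v_a| = 1.264 km/s.
Total Δv = Δv₁ + Δv₂ = 3.522 km/s.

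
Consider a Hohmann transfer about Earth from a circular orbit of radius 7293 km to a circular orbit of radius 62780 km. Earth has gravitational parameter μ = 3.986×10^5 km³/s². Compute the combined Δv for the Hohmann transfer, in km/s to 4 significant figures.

Semi-major axis of the transfer orbit: a_t = (7293 + 62780)/2 = 35036.5 km.
Circular speed at r₁: v₁ = √(μ/r₁) = √(3.986×10^5/7293) = 7.393 km/s.
Transfer-orbit speed at r₁ (vis-viva): v_p = √[μ(2/r₁ − 1/a_t)] = 9.896 km/s.
First burn Δv₁ = |v_p − v₁| = 2.503 km/s.
Circular speed at r₂: v₂ = √(μ/r₂) = 2.520 km/s.
Transfer-orbit speed at r₂: v_a = √[μ(2/r₂ − 1/a_t)] = 1.150 km/s.
Second burn Δv₂ = |v₂ − v_a| = 1.370 km/s.
Total Δv = Δv₁ + Δv₂ = 3.873 km/s.

Δv = 3.873 km/s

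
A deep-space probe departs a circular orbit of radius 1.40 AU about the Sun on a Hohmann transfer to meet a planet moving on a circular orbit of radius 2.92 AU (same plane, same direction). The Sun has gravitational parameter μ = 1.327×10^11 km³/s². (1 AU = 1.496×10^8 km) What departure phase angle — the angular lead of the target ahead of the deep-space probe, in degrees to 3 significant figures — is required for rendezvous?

In km: r₁ = 1.40 × 1.496×10^8 = 2.0944×10^8 km; r₂ = 2.92 × 1.496×10^8 = 4.36832×10^8 km.
Transfer-ellipse semi-major axis a_t = (r₁ + r₂)/2 = (2.0944×10^8 + 4.36832×10^8)/2 = 3.23136×10^8 km.
The half-period of the transfer ellipse is t = π√(a_t³/μ) = 5.009×10^7 s.
Target angular speed ω₂ = √(μ/r₂³) = 3.990×10^-8 rad/s.
Angle swept by the target during transfer: ω₂·t = 1.999 rad = 114.5°.
The deep-space probe traverses 180° on the transfer ellipse, so the target must lead by 180° − 114.5° = 65.5°.

φ = 65.5°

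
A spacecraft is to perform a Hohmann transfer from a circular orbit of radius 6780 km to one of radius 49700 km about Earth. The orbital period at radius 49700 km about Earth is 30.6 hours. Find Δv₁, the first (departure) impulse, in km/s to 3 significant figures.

Δv₁ = 2.51 km/s

From Kepler's third law T² = 4π²r³/μ at r = 49700 km, T = 30.6 hours = 30.6 × 3600 s = 1.1016×10^5 s: μ = 4π²r³/T² = 3.99375×10^5 km³/s².
Transfer-ellipse semi-major axis a_t = (r₁ + r₂)/2 = (6780 + 49700)/2 = 28240 km.
Circular speed at r = 6780 km: v_c = √(μ/r) = 7.6750 km/s.
Transfer-orbit speed at the same r (vis-viva, a = a_t): v_t = √[μ(2/r − 1/a_t)] = 10.182 km/s.
Δv₁ = |v_t − v_c| = |10.182 − 7.6750| = 2.507 km/s.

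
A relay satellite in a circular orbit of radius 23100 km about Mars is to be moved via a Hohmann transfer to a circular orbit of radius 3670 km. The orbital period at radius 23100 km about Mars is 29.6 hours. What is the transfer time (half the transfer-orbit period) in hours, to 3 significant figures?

t = 6.53 hours

From Kepler's third law T² = 4π²r³/μ at r = 23100 km, T = 29.6 hours = 29.6 × 3600 s = 1.0656×10^5 s: μ = 4π²r³/T² = 42855.6 km³/s².
The Hohmann ellipse has a_t = (r₁ + r₂)/2 = 13385 km.
By Kepler's third law the transfer-orbit period is T = 2π√(a_t³/μ), so t = T/2 = 23500 s.
Converting: 23500 s ÷ 3600 s/hour = 6.53 hours.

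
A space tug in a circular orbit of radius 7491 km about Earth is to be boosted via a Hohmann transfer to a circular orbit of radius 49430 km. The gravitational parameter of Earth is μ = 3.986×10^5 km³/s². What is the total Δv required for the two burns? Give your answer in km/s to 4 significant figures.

Δv = 3.702 km/s

The Hohmann ellipse has a_t = (r₁ + r₂)/2 = 28460.5 km.
At r₁ the circular-orbit speed is v₁ = √(μ/r₁) = 7.2946 km/s.
On the transfer ellipse at r₁, vis-viva equation gives v_p = √[μ(2/r₁ − 1/a_t)] = 9.6133 km/s.
First burn Δv₁ = |v_p − v₁| = 2.319 km/s.
At r₂, v₂ = √(μ/r₂) = 2.840 km/s.
Transfer-orbit speed at r₂: v_a = √[μ(2/r₂ − 1/a_t)] = 1.457 km/s.
Second burn Δv₂ = |v₂ − v_a| = 1.383 km/s.
Δv = Δv₁ + Δv₂ = 2.319 + 1.383 = 3.702 km/s.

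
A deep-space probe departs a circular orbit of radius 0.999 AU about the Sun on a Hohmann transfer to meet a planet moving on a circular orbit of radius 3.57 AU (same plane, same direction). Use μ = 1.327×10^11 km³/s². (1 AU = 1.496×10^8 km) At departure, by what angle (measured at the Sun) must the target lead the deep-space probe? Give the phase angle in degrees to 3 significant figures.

φ = 87.9°

In km: r₁ = 0.999 × 1.496×10^8 = 1.494504×10^8 km; r₂ = 3.57 × 1.496×10^8 = 5.34072×10^8 km.
Transfer-ellipse semi-major axis a_t = (r₁ + r₂)/2 = (1.494504×10^8 + 5.34072×10^8)/2 = 3.417612×10^8 km.
Transfer time t = π√(a_t³/μ) = 5.4488×10^7 s.
The target's mean motion on its circular orbit is ω₂ = √(μ/r₂³) = 2.9515×10^-8 rad/s.
Angle swept by the target during transfer: ω₂·t = 1.6082 rad = 92.14°.
Arrival is 180° from departure on the ellipse, so φ = 180° − 92.14° = 87.9°.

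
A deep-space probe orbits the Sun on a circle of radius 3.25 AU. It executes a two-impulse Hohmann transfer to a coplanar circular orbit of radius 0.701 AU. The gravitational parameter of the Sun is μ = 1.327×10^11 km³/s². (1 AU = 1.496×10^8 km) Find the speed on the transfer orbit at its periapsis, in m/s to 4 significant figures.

In km: r₁ = 3.25 × 1.496×10^8 = 4.862×10^8 km; r₂ = 0.701 × 1.496×10^8 = 1.048696×10^8 km.
The Hohmann ellipse has a_t = (r₁ + r₂)/2 = 2.955348×10^8 km.
At periapsis, r = 1.048696×10^8 km.
Vis-viva: v = √[μ(2/r − 1/a_t)] = √[1.327×10^11 × (2/1.048696×10^8 − 1/2.955348×10^8)] = 45.63 km/s.

v = 45630 m/s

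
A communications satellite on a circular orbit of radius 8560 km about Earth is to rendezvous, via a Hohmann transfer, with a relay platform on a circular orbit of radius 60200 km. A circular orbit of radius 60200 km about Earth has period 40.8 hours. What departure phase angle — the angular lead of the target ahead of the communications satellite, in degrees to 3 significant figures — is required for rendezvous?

φ = 102°

From Kepler's third law T² = 4π²r³/μ at r = 60200 km, T = 40.8 hours = 40.8 × 3600 s = 1.4688×10^5 s: μ = 4π²r³/T² = 3.99231×10^5 km³/s².
The Hohmann ellipse has a_t = (r₁ + r₂)/2 = 34380 km.
The half-period of the transfer ellipse is t = π√(a_t³/μ) = 31695.44 s.
Target angular speed ω₂ = √(μ/r₂³) = 4.277768×10^-5 rad/s.
Angle swept by the target during transfer: ω₂·t = 1.355857 rad = 77.68°.
Arrival is 180° from departure on the ellipse, so φ = 180° − 77.68° = 102°.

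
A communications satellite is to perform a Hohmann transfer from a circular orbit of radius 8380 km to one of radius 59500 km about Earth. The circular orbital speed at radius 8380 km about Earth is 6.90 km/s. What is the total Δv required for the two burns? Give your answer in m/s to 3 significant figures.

From the circular-orbit relation v² = μ/r at r = 8380 km: μ = v²r = (6.90)² × 8380 = 3.98972×10^5 km³/s².
Semi-major axis of the transfer orbit: a_t = (8380 + 59500)/2 = 33940 km.
Circular speed at r₁: v₁ = √(μ/r₁) = √(3.98972×10^5/8380) = 6.900 km/s.
On the transfer ellipse at r₁, vis-viva equation gives v_p = √[μ(2/r₁ − 1/a_t)] = 9.136 km/s.
First burn Δv₁ = |v_p − v₁| = 2.236 km/s.
Circular speed at r₂: v₂ = √(μ/r₂) = 2.5895 km/s.
Transfer-orbit speed at r₂: v_a = √[μ(2/r₂ − 1/a_t)] = 1.2867 km/s.
Second burn Δv₂ = |v₂ − v_a| = 1.303 km/s.
Δv = Δv₁ + Δv₂ = 2.236 + 1.303 = 3.539 km/s.

Δv = 3540 m/s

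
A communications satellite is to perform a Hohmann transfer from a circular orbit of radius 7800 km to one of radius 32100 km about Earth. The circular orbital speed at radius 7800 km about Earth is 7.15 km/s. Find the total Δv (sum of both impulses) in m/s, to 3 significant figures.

Δv = 3240 m/s

From the circular-orbit relation v² = μ/r at r = 7800 km: μ = v²r = (7.15)² × 7800 = 3.98756×10^5 km³/s².
Semi-major axis of the transfer orbit: a_t = (7800 + 32100)/2 = 19950 km.
At r₁ the circular-orbit speed is v₁ = √(μ/r₁) = 7.1500 km/s.
On the transfer ellipse at r₁, vis-viva equation gives v_p = √[μ(2/r₁ − 1/a_t)] = 9.0696 km/s.
First burn Δv₁ = |v_p − v₁| = 1.9196 km/s.
Circular speed at r₂: v₂ = √(μ/r₂) = 3.5245 km/s.
Transfer-orbit speed at r₂: v_a = √[μ(2/r₂ − 1/a_t)] = 2.2038 km/s.
Second burn Δv₂ = |v₂ − v_a| = 1.3207 km/s.
Δv = Δv₁ + Δv₂ = 1.9196 + 1.3207 = 3.240 km/s.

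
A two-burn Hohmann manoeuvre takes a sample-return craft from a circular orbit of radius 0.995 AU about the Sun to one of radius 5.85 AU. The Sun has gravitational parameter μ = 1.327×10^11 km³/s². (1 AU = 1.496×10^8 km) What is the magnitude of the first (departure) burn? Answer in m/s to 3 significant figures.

Δv₁ = 9180 m/s

In km: r₁ = 0.995 × 1.496×10^8 = 1.48852×10^8 km; r₂ = 5.85 × 1.496×10^8 = 8.7516×10^8 km.
Semi-major axis of the transfer orbit: a_t = (1.48852×10^8 + 8.7516×10^8)/2 = 5.12006×10^8 km.
Circular speed at r = 1.48852×10^8 km: v_c = √(μ/r) = 29.858 km/s.
Vis-viva on the transfer ellipse at r = 1.48852×10^8 km gives v_t = √[μ(2/r − 1/a_t)] = 39.036 km/s.
Δv₁ = |v_t − v_c| = |39.036 − 29.858| = 9.178 km/s.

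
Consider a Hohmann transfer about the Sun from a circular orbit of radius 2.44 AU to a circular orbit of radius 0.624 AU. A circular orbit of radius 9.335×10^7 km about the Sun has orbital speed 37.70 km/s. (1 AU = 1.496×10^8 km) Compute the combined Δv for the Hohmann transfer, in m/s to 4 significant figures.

From the circular-orbit relation v² = μ/r at r = 9.335×10^7 km: μ = v²r = (37.70)² × 9.335×10^7 = 1.32677×10^11 km³/s².
In km: r₁ = 2.44 × 1.496×10^8 = 3.65024×10^8 km; r₂ = 0.624 × 1.496×10^8 = 9.33504×10^7 km.
Semi-major axis of the transfer orbit: a_t = (3.65024×10^8 + 9.33504×10^7)/2 = 2.291872×10^8 km.
At r₁ the circular-orbit speed is v₁ = √(μ/r₁) = 19.065 km/s.
Transfer-orbit speed at r₁ (vis-viva): v_a = √[μ(2/r₁ − 1/a_t)] = 12.167 km/s.
First burn Δv₁ = |v_a − v₁| = 6.898 km/s.
At r₂, v₂ = √(μ/r₂) = 37.700 km/s.
Transfer-orbit speed at r₂: v_p = √[μ(2/r₂ − 1/a_t)] = 47.578 km/s.
Second burn Δv₂ = |v₂ − v_p| = 9.878 km/s.
Δv = Δv₁ + Δv₂ = 6.898 + 9.878 = 16.78 km/s.

Δv = 16780 m/s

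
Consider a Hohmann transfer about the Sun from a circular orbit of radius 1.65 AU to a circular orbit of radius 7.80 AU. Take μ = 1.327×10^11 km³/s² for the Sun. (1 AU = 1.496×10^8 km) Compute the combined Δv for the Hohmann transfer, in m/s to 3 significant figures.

In km: r₁ = 1.65 × 1.496×10^8 = 2.4684×10^8 km; r₂ = 7.80 × 1.496×10^8 = 1.16688×10^9 km.
Transfer-ellipse semi-major axis a_t = (r₁ + r₂)/2 = (2.4684×10^8 + 1.16688×10^9)/2 = 7.0686×10^8 km.
Circular speed at r₁: v₁ = √(μ/r₁) = √(1.327×10^11/2.4684×10^8) = 23.186 km/s.
On the transfer ellipse at r₁, vis-viva gives v_p = √[μ(2/r₁ − 1/a_t)] = 29.790 km/s.
First burn Δv₁ = |v_p − v₁| = 6.604 km/s.
Circular speed at r₂: v₂ = √(μ/r₂) = 10.664 km/s.
Transfer-orbit speed at r₂: v_a = √[μ(2/r₂ − 1/a_t)] = 6.3018 km/s.
Second burn Δv₂ = |v₂ − v_a| = 4.362 km/s.
Total Δv = Δv₁ + Δv₂ = 10.97 km/s.

Δv = 11000 m/s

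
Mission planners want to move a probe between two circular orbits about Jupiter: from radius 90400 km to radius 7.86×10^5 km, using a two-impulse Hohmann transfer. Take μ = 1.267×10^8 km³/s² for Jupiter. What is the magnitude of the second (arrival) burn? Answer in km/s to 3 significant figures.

Transfer-ellipse semi-major axis a_t = (r₁ + r₂)/2 = (90400 + 7.860×10^5)/2 = 4.382×10^5 km.
On the circular orbit at r = 7.860×10^5 km, v_c = √(μ/r) = 12.6963 km/s.
Transfer-orbit speed at the same r (vis-viva, a = a_t): v_t = √[μ(2/r − 1/a_t)] = 5.76667 km/s.
Δv₂ = |v_t − v_c| = |5.76667 − 12.6963| = 6.930 km/s.

Δv₂ = 6.93 km/s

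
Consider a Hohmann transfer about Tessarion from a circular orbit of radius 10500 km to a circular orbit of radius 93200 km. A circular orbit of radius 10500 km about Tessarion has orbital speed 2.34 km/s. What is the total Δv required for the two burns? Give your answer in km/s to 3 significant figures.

Δv = 1.23 km/s

From the circular-orbit relation v² = μ/r at r = 10500 km: μ = v²r = (2.34)² × 10500 = 57493.8 km³/s².
The Hohmann ellipse has a_t = (r₁ + r₂)/2 = 51850 km.
At r₁ the circular-orbit speed is v₁ = √(μ/r₁) = 2.3400 km/s.
Transfer-orbit speed at r₁ (vis-viva): v_p = √[μ(2/r₁ − 1/a_t)] = 3.1373 km/s.
First burn Δv₁ = |v_p − v₁| = 0.7973 km/s.
At r₂, v₂ = √(μ/r₂) = 0.7854 km/s.
Transfer-orbit speed at r₂: v_a = √[μ(2/r₂ − 1/a_t)] = 0.3534 km/s.
Second burn Δv₂ = |v₂ − v_a| = 0.4320 km/s.
Total Δv = Δv₁ + Δv₂ = 1.229 km/s.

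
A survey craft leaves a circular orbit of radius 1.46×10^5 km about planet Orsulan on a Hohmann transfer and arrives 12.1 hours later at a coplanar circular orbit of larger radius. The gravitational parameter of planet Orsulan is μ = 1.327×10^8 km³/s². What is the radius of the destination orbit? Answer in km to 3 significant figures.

Transfer time t = 12.1 hours = 43560 s, and t = π√(a_t³/μ).
So a_t = (μ t²/π²)^(1/3) = (1.327×10^8 × (43560)² / π²)^(1/3) = 2.9438×10^5 km.
Since a_t = (r₁ + r₂)/2, r₂ = 2a_t − r₁ = 2×2.9438×10^5 − 1.460×10^5 = 4.4276×10^5 km.

r₂ = 4.43×10^5 km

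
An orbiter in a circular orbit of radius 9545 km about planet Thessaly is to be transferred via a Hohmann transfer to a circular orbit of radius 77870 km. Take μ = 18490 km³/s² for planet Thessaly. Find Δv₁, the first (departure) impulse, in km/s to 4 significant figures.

Semi-major axis of the transfer orbit: a_t = (9545 + 77870)/2 = 43707.5 km.
On the circular orbit at r = 9545 km, v_c = √(μ/r) = 1.39181 km/s.
Vis-viva on the transfer ellipse at r = 9545 km gives v_t = √[μ(2/r − 1/a_t)] = 1.85775 km/s.
Δv₁ = |v_t − v_c| = |1.85775 − 1.39181| = 0.4659 km/s.

Δv₁ = 0.4659 km/s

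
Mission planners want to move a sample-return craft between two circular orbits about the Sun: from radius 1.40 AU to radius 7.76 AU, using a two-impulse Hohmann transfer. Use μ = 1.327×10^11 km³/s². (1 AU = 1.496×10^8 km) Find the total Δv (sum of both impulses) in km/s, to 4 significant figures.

In km: r₁ = 1.40 × 1.496×10^8 = 2.0944×10^8 km; r₂ = 7.76 × 1.496×10^8 = 1.160896×10^9 km.
Transfer-ellipse semi-major axis a_t = (r₁ + r₂)/2 = (2.0944×10^8 + 1.160896×10^9)/2 = 6.85168×10^8 km.
At r₁ the circular-orbit speed is v₁ = √(μ/r₁) = 25.1713 km/s.
On the transfer ellipse at r₁, v² = μ(2/r − 1/a) gives v_p = √[μ(2/r₁ − 1/a_t)] = 32.7645 km/s.
First burn Δv₁ = |v_p − v₁| = 7.593 km/s.
At r₂, v₂ = √(μ/r₂) = 10.6915 km/s.
Transfer-orbit speed at r₂: v_a = √[μ(2/r₂ − 1/a_t)] = 5.91112 km/s.
Second burn Δv₂ = |v₂ − v_a| = 4.780 km/s.
Δv = Δv₁ + Δv₂ = 7.593 + 4.780 = 12.37 km/s.

Δv = 12.37 km/s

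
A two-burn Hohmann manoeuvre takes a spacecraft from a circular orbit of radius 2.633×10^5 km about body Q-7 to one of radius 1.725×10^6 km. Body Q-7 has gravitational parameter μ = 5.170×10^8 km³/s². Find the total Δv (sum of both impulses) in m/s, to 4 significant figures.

Δv = 22460 m/s

The Hohmann ellipse has a_t = (r₁ + r₂)/2 = 9.9415×10^5 km.
Circular speed at r₁: v₁ = √(μ/r₁) = √(5.170×10^8/2.633×10^5) = 44.31 km/s.
On the transfer ellipse at r₁, vis-viva equation gives v_p = √[μ(2/r₁ − 1/a_t)] = 58.37 km/s.
First burn Δv₁ = |v_p − v₁| = 14.06 km/s.
At r₂, v₂ = √(μ/r₂) = 17.312 km/s.
Transfer-orbit speed at r₂: v_a = √[μ(2/r₂ − 1/a_t)] = 8.9094 km/s.
Second burn Δv₂ = |v₂ − v_a| = 8.403 km/s.
Total Δv = Δv₁ + Δv₂ = 22.46 km/s.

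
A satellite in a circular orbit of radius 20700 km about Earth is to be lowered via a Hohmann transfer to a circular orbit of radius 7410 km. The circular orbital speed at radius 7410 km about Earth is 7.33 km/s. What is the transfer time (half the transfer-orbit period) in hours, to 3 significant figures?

From the circular-orbit relation v² = μ/r at r = 7410 km: μ = v²r = (7.33)² × 7410 = 3.98131×10^5 km³/s².
Transfer-ellipse semi-major axis a_t = (r₁ + r₂)/2 = (20700 + 7410)/2 = 14055 km.
By Kepler's third law the transfer-orbit period is T = 2π√(a_t³/μ), so t = T/2 = 8296 s.
Converting: 8296 s ÷ 3600 s/hour = 2.30 hours.

t = 2.30 hours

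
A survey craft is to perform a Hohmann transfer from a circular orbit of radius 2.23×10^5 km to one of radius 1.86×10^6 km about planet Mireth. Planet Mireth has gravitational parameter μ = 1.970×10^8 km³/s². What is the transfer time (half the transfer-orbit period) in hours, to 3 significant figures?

t = 66.1 hours

The Hohmann ellipse has a_t = (r₁ + r₂)/2 = 1.0415×10^6 km.
Transfer time t = π√(a_t³/μ) = π√((1.0415×10^6)³ / 1.970×10^8) = 2.379×10^5 s.
Converting: 2.379×10^5 s ÷ 3600 s/hour = 66.1 hours.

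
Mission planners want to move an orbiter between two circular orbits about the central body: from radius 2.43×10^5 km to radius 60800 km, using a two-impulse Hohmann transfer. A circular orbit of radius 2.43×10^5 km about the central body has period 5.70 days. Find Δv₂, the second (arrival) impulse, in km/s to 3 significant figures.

Δv₂ = 1.64 km/s

From Kepler's third law T² = 4π²r³/μ at r = 2.43×10^5 km, T = 5.70 days = 5.70 × 86400 s = 4.9248×10^5 s: μ = 4π²r³/T² = 2.33562×10^6 km³/s².
The Hohmann ellipse has a_t = (r₁ + r₂)/2 = 1.519×10^5 km.
On the circular orbit at r = 60800 km, v_c = √(μ/r) = 6.198 km/s.
Vis-viva on the transfer ellipse at r = 60800 km gives v_t = √[μ(2/r − 1/a_t)] = 7.839 km/s.
Δv₂ = |v_t − v_c| = |7.839 − 6.198| = 1.641 km/s.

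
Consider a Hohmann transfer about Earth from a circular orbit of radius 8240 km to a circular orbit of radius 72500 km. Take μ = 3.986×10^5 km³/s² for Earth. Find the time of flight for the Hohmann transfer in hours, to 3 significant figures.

t = 11.2 hours

The Hohmann ellipse has a_t = (r₁ + r₂)/2 = 40370 km.
By Kepler's third law the transfer-orbit period is T = 2π√(a_t³/μ), so t = T/2 = 40360 s.
Converting: 40360 s ÷ 3600 s/hour = 11.2 hours.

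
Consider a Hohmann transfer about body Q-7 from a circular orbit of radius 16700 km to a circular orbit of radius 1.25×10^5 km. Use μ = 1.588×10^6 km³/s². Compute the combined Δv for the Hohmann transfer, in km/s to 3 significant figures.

Semi-major axis of the transfer orbit: a_t = (16700 + 1.250×10^5)/2 = 70850 km.
Circular speed at r₁: v₁ = √(μ/r₁) = √(1.588×10^6/16700) = 9.7514 km/s.
On the transfer ellipse at r₁, vis-viva equation gives v_p = √[μ(2/r₁ − 1/a_t)] = 12.952 km/s.
First burn Δv₁ = |v_p − v₁| = 3.201 km/s.
At r₂, v₂ = √(μ/r₂) = 3.564 km/s.
Transfer-orbit speed at r₂: v_a = √[μ(2/r₂ − 1/a_t)] = 1.730 km/s.
Second burn Δv₂ = |v₂ − v_a| = 1.834 km/s.
Δv = Δv₁ + Δv₂ = 3.201 + 1.834 = 5.035 km/s.

Δv = 5.03 km/s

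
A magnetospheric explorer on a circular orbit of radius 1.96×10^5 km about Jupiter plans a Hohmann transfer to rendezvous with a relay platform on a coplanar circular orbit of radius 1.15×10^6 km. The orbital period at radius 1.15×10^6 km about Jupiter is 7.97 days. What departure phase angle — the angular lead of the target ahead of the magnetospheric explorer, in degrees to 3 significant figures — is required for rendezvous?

φ = 99.4°

From Kepler's third law T² = 4π²r³/μ at r = 1.15×10^6 km, T = 7.97 days = 7.97 × 86400 s = 6.88608×10^5 s: μ = 4π²r³/T² = 1.26622×10^8 km³/s².
Semi-major axis of the transfer orbit: a_t = (1.960×10^5 + 1.150×10^6)/2 = 6.730×10^5 km.
The half-period of the transfer ellipse is t = π√(a_t³/μ) = 1.5414×10^5 s.
The target's mean motion on its circular orbit is ω₂ = √(μ/r₂³) = 9.1245×10^-6 rad/s.
Angle swept by the target during transfer: ω₂·t = 1.40645 rad = 80.58°.
The magnetospheric explorer traverses 180° on the transfer ellipse, so the target must lead by 180° − 80.58° = 99.4°.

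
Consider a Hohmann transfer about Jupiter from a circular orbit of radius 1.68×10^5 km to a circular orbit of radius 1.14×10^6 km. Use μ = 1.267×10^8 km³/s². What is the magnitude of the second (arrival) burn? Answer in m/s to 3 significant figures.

Δv₂ = 5200 m/s

Transfer-ellipse semi-major axis a_t = (r₁ + r₂)/2 = (1.680×10^5 + 1.140×10^6)/2 = 6.540×10^5 km.
Circular speed at r = 1.140×10^6 km: v_c = √(μ/r) = 10.542 km/s.
Vis-viva on the transfer ellipse at r = 1.140×10^6 km gives v_t = √[μ(2/r − 1/a_t)] = 5.3432 km/s.
Δv₂ = |v_t − v_c| = |5.3432 − 10.542| = 5.199 km/s.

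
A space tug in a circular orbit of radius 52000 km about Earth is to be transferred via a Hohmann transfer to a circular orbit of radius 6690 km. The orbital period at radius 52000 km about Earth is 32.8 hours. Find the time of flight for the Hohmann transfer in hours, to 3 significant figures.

From Kepler's third law T² = 4π²r³/μ at r = 52000 km, T = 32.8 hours = 32.8 × 3600 s = 1.1808×10^5 s: μ = 4π²r³/T² = 3.98123×10^5 km³/s².
Semi-major axis of the transfer orbit: a_t = (52000 + 6690)/2 = 29345 km.
Transfer time t = π√(a_t³/μ) = π√((29345)³ / 3.98123×10^5) = 25030 s.
Converting: 25030 s ÷ 3600 s/hour = 6.95 hours.

t = 6.95 hours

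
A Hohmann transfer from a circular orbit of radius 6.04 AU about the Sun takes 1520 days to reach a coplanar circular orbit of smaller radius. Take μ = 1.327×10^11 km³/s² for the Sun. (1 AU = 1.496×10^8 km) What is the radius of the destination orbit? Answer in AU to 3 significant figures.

r₂ = 2.17 AU

In km: r₁ = 6.04 × 1.496×10^8 = 9.03584×10^8 km.
Transfer time t = 1520 days = 1.31328×10^8 s, and t = π√(a_t³/μ).
So a_t = (μ t²/π²)^(1/3) = (1.327×10^11 × (1.31328×10^8)² / π²)^(1/3) = 6.1437×10^8 km.
Since a_t = (r₁ + r₂)/2, r₂ = 2a_t − r₁ = 2×6.1437×10^8 − 9.03584×10^8 = 3.25156×10^8 km.
In AU: r₂ = 3.25156×10^8 / 1.496×10^8 = 2.17 AU.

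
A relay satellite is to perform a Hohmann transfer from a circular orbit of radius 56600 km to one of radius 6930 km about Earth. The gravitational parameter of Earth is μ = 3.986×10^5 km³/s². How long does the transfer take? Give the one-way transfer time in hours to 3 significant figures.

The Hohmann ellipse has a_t = (r₁ + r₂)/2 = 31765 km.
Transfer time t = π√(a_t³/μ) = π√((31765)³ / 3.986×10^5) = 28171 s.
Converting: 28171 s ÷ 3600 s/hour = 7.83 hours.

t = 7.83 hours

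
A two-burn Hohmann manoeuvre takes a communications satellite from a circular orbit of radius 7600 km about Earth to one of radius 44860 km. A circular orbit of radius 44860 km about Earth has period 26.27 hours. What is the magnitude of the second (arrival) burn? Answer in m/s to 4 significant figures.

From Kepler's third law T² = 4π²r³/μ at r = 44860 km, T = 26.27 hours = 26.27 × 3600 s = 94572 s: μ = 4π²r³/T² = 3.98485×10^5 km³/s².
Transfer-ellipse semi-major axis a_t = (r₁ + r₂)/2 = (7600 + 44860)/2 = 26230 km.
Circular speed at r = 44860 km: v_c = √(μ/r) = 2.980 km/s.
Vis-viva on the transfer ellipse at r = 44860 km gives v_t = √[μ(2/r − 1/a_t)] = 1.604 km/s.
Δv₂ = |v_t − v_c| = |1.604 − 2.980| = 1.376 km/s.

Δv₂ = 1376 m/s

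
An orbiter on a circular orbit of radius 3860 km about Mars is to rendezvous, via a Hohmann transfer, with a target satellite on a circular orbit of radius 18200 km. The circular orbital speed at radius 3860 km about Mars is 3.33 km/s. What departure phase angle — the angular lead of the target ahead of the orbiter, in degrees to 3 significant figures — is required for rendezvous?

From the circular-orbit relation v² = μ/r at r = 3860 km: μ = v²r = (3.33)² × 3860 = 42803.2 km³/s².
The Hohmann ellipse has a_t = (r₁ + r₂)/2 = 11030 km.
The half-period of the transfer ellipse is t = π√(a_t³/μ) = 17590 s.
Target angular speed ω₂ = √(μ/r₂³) = 8.4262×10^-5 rad/s.
Angle swept by the target during transfer: ω₂·t = 1.4822 rad = 84.92°.
The orbiter traverses 180° on the transfer ellipse, so the target must lead by 180° − 84.92° = 95.1°.

φ = 95.1°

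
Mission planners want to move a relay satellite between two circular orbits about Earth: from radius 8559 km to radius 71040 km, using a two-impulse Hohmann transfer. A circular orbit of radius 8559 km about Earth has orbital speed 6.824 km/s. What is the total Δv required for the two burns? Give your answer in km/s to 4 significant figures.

Δv = 3.563 km/s

From the circular-orbit relation v² = μ/r at r = 8559 km: μ = v²r = (6.824)² × 8559 = 3.98567×10^5 km³/s².
Transfer-ellipse semi-major axis a_t = (r₁ + r₂)/2 = (8559 + 71040)/2 = 39799.5 km.
Circular speed at r₁: v₁ = √(μ/r₁) = √(3.98567×10^5/8559) = 6.824 km/s.
Transfer-orbit speed at r₁ (v² = μ(2/r − 1/a)): v_p = √[μ(2/r₁ − 1/a_t)] = 9.117 km/s.
First burn Δv₁ = |v_p − v₁| = 2.293 km/s.
At r₂, v₂ = √(μ/r₂) = 2.3686 km/s.
Transfer-orbit speed at r₂: v_a = √[μ(2/r₂ − 1/a_t)] = 1.0984 km/s.
Second burn Δv₂ = |v₂ − v_a| = 1.270 km/s.
Total Δv = Δv₁ + Δv₂ = 3.563 km/s.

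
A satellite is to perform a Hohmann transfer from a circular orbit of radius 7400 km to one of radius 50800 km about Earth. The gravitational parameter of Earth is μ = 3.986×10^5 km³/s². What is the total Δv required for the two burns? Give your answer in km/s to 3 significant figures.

The Hohmann ellipse has a_t = (r₁ + r₂)/2 = 29100 km.
Circular speed at r₁: v₁ = √(μ/r₁) = √(3.986×10^5/7400) = 7.3393 km/s.
On the transfer ellipse at r₁, vis-viva equation gives v_p = √[μ(2/r₁ − 1/a_t)] = 9.6970 km/s.
First burn Δv₁ = |v_p − v₁| = 2.3577 km/s.
At r₂, v₂ = √(μ/r₂) = 2.8012 km/s.
Transfer-orbit speed at r₂: v_a = √[μ(2/r₂ − 1/a_t)] = 1.4126 km/s.
Second burn Δv₂ = |v₂ − v_a| = 1.3886 km/s.
Δv = Δv₁ + Δv₂ = 2.3577 + 1.3886 = 3.746 km/s.

Δv = 3.75 km/s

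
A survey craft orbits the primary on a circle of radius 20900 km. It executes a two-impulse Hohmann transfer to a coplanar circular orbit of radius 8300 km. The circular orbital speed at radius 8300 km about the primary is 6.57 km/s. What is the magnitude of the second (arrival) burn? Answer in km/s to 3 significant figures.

From the circular-orbit relation v² = μ/r at r = 8300 km: μ = v²r = (6.57)² × 8300 = 3.58269×10^5 km³/s².
The Hohmann ellipse has a_t = (r₁ + r₂)/2 = 14600 km.
Circular speed at r = 8300 km: v_c = √(μ/r) = 6.570 km/s.
Transfer-orbit speed at the same r (vis-viva, a = a_t): v_t = √[μ(2/r − 1/a_t)] = 7.861 km/s.
Δv₂ = |v_t − v_c| = |7.861 − 6.570| = 1.291 km/s.

Δv₂ = 1.29 km/s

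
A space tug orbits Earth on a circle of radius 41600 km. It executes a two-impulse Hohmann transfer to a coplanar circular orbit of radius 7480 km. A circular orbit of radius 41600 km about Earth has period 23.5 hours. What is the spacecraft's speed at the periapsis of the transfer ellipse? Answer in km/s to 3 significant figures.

v = 9.49 km/s

From Kepler's third law T² = 4π²r³/μ at r = 41600 km, T = 23.5 hours = 23.5 × 3600 s = 84600 s: μ = 4π²r³/T² = 3.97099×10^5 km³/s².
Transfer-ellipse semi-major axis a_t = (r₁ + r₂)/2 = (41600 + 7480)/2 = 24540 km.
The periapsis of the transfer ellipse is at r = 7480 km.
Applying v² = μ(2/r − 1/a_t): v = 9.487 km/s.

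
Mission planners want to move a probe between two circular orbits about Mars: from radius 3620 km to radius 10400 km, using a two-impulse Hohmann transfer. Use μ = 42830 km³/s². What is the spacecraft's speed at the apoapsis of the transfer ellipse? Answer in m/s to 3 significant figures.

Transfer-ellipse semi-major axis a_t = (r₁ + r₂)/2 = (3620 + 10400)/2 = 7010 km.
At apoapsis, r = 10400 km.
From the vis-viva equation, v = √[μ(2/r − 1/a_t)] = 1.458 km/s.

v = 1460 m/s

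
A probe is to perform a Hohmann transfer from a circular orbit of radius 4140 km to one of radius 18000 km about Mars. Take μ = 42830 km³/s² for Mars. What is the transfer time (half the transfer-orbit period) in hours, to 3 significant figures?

t = 4.91 hours

The Hohmann ellipse has a_t = (r₁ + r₂)/2 = 11070 km.
Transfer time t = π√(a_t³/μ) = π√((11070)³ / 42830) = 17680 s.
Converting: 17680 s ÷ 3600 s/hour = 4.91 hours.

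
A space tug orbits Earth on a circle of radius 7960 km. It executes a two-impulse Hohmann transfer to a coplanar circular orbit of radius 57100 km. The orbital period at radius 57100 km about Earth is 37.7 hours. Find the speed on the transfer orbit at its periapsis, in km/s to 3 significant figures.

v = 9.38 km/s

From Kepler's third law T² = 4π²r³/μ at r = 57100 km, T = 37.7 hours = 37.7 × 3600 s = 1.3572×10^5 s: μ = 4π²r³/T² = 3.99007×10^5 km³/s².
The Hohmann ellipse has a_t = (r₁ + r₂)/2 = 32530 km.
At periapsis, r = 7960 km.
From the vis-viva equation, v = √[μ(2/r − 1/a_t)] = 9.380 km/s.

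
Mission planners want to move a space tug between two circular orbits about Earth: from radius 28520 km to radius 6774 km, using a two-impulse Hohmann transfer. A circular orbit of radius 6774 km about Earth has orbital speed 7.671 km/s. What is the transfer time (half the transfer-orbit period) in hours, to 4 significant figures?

t = 3.240 hours

From the circular-orbit relation v² = μ/r at r = 6774 km: μ = v²r = (7.671)² × 6774 = 3.98611×10^5 km³/s².
Transfer-ellipse semi-major axis a_t = (r₁ + r₂)/2 = (28520 + 6774)/2 = 17647 km.
Half the transfer-orbit period gives t = π√(a_t³/μ) = 11665 s.
Converting: 11665 s ÷ 3600 s/hour = 3.240 hours.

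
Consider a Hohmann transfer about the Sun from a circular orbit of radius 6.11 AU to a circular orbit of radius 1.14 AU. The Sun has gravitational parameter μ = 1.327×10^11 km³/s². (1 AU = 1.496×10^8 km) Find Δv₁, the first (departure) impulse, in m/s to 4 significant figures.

Δv₁ = 5292 m/s

In km: r₁ = 6.11 × 1.496×10^8 = 9.14056×10^8 km; r₂ = 1.14 × 1.496×10^8 = 1.70544×10^8 km.
Semi-major axis of the transfer orbit: a_t = (9.14056×10^8 + 1.70544×10^8)/2 = 5.423×10^8 km.
Circular speed at r = 9.14056×10^8 km: v_c = √(μ/r) = 12.049 km/s.
Transfer-orbit speed at the same r (vis-viva, a = a_t): v_t = √[μ(2/r − 1/a_t)] = 6.7569 km/s.
Δv₁ = |v_t − v_c| = |6.7569 − 12.049| = 5.292 km/s.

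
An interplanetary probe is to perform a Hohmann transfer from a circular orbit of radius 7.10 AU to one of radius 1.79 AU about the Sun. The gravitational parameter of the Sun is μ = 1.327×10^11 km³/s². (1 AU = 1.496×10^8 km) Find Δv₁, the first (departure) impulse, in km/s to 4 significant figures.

Δv₁ = 4.084 km/s

In km: r₁ = 7.10 × 1.496×10^8 = 1.06216×10^9 km; r₂ = 1.79 × 1.496×10^8 = 2.67784×10^8 km.
The Hohmann ellipse has a_t = (r₁ + r₂)/2 = 6.64972×10^8 km.
On the circular orbit at r = 1.06216×10^9 km, v_c = √(μ/r) = 11.177 km/s.
Vis-viva on the transfer ellipse at r = 1.06216×10^9 km gives v_t = √[μ(2/r − 1/a_t)] = 7.0930 km/s.
Δv₁ = |v_t − v_c| = |7.0930 − 11.177| = 4.084 km/s.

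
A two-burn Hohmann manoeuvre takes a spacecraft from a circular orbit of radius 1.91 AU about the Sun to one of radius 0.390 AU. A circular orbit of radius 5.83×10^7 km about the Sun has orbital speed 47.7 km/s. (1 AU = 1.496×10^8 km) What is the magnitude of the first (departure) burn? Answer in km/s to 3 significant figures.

From the circular-orbit relation v² = μ/r at r = 5.83×10^7 km: μ = v²r = (47.7)² × 5.83×10^7 = 1.32649×10^11 km³/s².
In km: r₁ = 1.91 × 1.496×10^8 = 2.85736×10^8 km; r₂ = 0.390 × 1.496×10^8 = 5.8344×10^7 km.
Semi-major axis of the transfer orbit: a_t = (2.85736×10^8 + 5.8344×10^7)/2 = 1.7204×10^8 km.
On the circular orbit at r = 2.85736×10^8 km, v_c = √(μ/r) = 21.546 km/s.
Vis-viva on the transfer ellipse at r = 2.85736×10^8 km gives v_t = √[μ(2/r − 1/a_t)] = 12.547 km/s.
Δv₁ = |v_t − v_c| = |12.547 − 21.546| = 8.999 km/s.

Δv₁ = 9.00 km/s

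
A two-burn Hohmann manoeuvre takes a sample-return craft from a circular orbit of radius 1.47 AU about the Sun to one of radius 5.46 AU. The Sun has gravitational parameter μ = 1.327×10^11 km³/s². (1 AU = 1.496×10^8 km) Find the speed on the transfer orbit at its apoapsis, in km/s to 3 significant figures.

v = 8.30 km/s

In km: r₁ = 1.47 × 1.496×10^8 = 2.19912×10^8 km; r₂ = 5.46 × 1.496×10^8 = 8.16816×10^8 km.
Transfer-ellipse semi-major axis a_t = (r₁ + r₂)/2 = (2.19912×10^8 + 8.16816×10^8)/2 = 5.18364×10^8 km.
The apoapsis of the transfer ellipse is at r = 8.16816×10^8 km.
Applying v² = μ(2/r − 1/a_t): v = 8.302 km/s.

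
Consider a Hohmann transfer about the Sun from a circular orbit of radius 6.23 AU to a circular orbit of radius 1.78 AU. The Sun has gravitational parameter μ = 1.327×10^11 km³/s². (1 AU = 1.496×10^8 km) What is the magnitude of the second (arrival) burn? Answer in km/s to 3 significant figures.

In km: r₁ = 6.23 × 1.496×10^8 = 9.32008×10^8 km; r₂ = 1.78 × 1.496×10^8 = 2.66288×10^8 km.
Semi-major axis of the transfer orbit: a_t = (9.32008×10^8 + 2.66288×10^8)/2 = 5.99148×10^8 km.
On the circular orbit at r = 2.66288×10^8 km, v_c = √(μ/r) = 22.323 km/s.
Vis-viva on the transfer ellipse at r = 2.66288×10^8 km gives v_t = √[μ(2/r − 1/a_t)] = 27.842 km/s.
Δv₂ = |v_t − v_c| = |27.842 − 22.323| = 5.519 km/s.

Δv₂ = 5.52 km/s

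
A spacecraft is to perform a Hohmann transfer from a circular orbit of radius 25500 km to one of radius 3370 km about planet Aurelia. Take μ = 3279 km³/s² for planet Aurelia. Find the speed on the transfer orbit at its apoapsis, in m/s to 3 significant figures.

v = 173 m/s

Transfer-ellipse semi-major axis a_t = (r₁ + r₂)/2 = (25500 + 3370)/2 = 14435 km.
At apoapsis, r = 25500 km.
From the vis-viva equation, v = √[μ(2/r − 1/a_t)] = 0.1733 km/s.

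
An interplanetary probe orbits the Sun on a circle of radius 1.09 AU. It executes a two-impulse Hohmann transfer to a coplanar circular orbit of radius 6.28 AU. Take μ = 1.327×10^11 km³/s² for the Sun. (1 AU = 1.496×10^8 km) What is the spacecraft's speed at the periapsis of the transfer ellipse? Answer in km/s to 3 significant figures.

In km: r₁ = 1.09 × 1.496×10^8 = 1.63064×10^8 km; r₂ = 6.28 × 1.496×10^8 = 9.39488×10^8 km.
Semi-major axis of the transfer orbit: a_t = (1.63064×10^8 + 9.39488×10^8)/2 = 5.51276×10^8 km.
The periapsis of the transfer ellipse is at r = 1.63064×10^8 km.
Applying v² = μ(2/r − 1/a_t): v = 37.24 km/s.

v = 37.2 km/s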